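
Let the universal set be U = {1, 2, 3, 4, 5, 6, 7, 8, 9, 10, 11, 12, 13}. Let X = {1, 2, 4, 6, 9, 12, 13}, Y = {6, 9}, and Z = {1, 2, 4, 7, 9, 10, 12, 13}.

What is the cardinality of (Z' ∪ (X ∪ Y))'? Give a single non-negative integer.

Z' = {3, 5, 6, 8, 11}
X ∪ Y = {1, 2, 4, 6, 9, 12, 13}
Z' ∪ (X ∪ Y) = {1, 2, 3, 4, 5, 6, 8, 9, 11, 12, 13}
(Z' ∪ (X ∪ Y))' = {7, 10}
|(Z' ∪ (X ∪ Y))'| = 2

2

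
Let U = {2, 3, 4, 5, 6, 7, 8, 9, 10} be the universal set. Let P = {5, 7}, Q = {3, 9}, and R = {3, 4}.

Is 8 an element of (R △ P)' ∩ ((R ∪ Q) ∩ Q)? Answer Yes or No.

No

8 ∉ R and 8 ∉ P, so 8 ∉ R △ P
8 ∈ (R △ P)' since 8 ∉ (R △ P)
8 ∉ R and 8 ∉ Q, so 8 ∉ R ∪ Q
8 ∉ (R ∪ Q) and 8 ∉ Q, so 8 ∉ (R ∪ Q) ∩ Q
8 ∈ (R △ P)' and 8 ∉ ((R ∪ Q) ∩ Q), so 8 ∉ (R △ P)' ∩ ((R ∪ Q) ∩ Q)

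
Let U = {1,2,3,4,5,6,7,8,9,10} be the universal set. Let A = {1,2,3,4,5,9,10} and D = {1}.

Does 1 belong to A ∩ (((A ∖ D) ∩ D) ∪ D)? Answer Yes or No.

Yes

1 ∈ A and 1 ∈ D, so 1 ∉ A ∖ D
1 ∉ (A ∖ D) and 1 ∈ D, so 1 ∉ (A ∖ D) ∩ D
1 ∉ ((A ∖ D) ∩ D) and 1 ∈ D, so 1 ∈ ((A ∖ D) ∩ D) ∪ D
1 ∈ A and 1 ∈ (((A ∖ D) ∩ D) ∪ D), so 1 ∈ A ∩ (((A ∖ D) ∩ D) ∪ D)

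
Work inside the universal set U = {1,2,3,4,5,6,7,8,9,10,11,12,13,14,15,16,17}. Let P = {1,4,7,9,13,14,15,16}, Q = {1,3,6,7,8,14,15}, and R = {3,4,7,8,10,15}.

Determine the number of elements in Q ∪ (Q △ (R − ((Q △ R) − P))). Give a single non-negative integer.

8

Q △ R = {1,4,6,10,14}
(Q △ R) − P = {6,10}
R − ((Q △ R) − P) = {3,4,7,8,15}
Q △ (R − ((Q △ R) − P)) = {1,4,6,14}
Q ∪ (Q △ (R − ((Q △ R) − P))) = {1,3,4,6,7,8,14,15}
|Q ∪ (Q △ (R − ((Q △ R) − P)))| = 8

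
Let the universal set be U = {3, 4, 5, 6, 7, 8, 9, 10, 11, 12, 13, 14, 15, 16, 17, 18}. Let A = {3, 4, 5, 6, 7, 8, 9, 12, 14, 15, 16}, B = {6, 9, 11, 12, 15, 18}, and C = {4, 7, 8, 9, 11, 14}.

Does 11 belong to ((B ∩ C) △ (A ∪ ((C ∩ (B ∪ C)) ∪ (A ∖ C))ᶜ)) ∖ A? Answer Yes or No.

Yes

11 ∈ B and 11 ∈ C, so 11 ∈ B ∩ C
11 ∈ B and 11 ∈ C, so 11 ∈ B ∪ C
11 ∈ C and 11 ∈ (B ∪ C), so 11 ∈ C ∩ (B ∪ C)
11 ∉ A and 11 ∈ C, so 11 ∉ A ∖ C
11 ∈ (C ∩ (B ∪ C)) and 11 ∉ (A ∖ C), so 11 ∈ (C ∩ (B ∪ C)) ∪ (A ∖ C)
11 ∉ ((C ∩ (B ∪ C)) ∪ (A ∖ C))ᶜ since 11 ∈ ((C ∩ (B ∪ C)) ∪ (A ∖ C))
11 ∉ A and 11 ∉ ((C ∩ (B ∪ C)) ∪ (A ∖ C))ᶜ, so 11 ∉ A ∪ ((C ∩ (B ∪ C)) ∪ (A ∖ C))ᶜ
11 ∈ (B ∩ C) and 11 ∉ (A ∪ ((C ∩ (B ∪ C)) ∪ (A ∖ C))ᶜ), so 11 ∈ (B ∩ C) △ (A ∪ ((C ∩ (B ∪ C)) ∪ (A ∖ C))ᶜ)
11 ∈ ((B ∩ C) △ (A ∪ ((C ∩ (B ∪ C)) ∪ (A ∖ C))ᶜ)) and 11 ∉ A, so 11 ∈ ((B ∩ C) △ (A ∪ ((C ∩ (B ∪ C)) ∪ (A ∖ C))ᶜ)) ∖ A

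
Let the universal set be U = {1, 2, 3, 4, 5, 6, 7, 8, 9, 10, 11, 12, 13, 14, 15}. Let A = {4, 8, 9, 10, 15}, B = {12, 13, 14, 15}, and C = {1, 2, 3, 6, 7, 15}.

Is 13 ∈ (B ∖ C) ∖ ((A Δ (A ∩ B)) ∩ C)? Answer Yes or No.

13 ∈ B and 13 ∉ C, so 13 ∈ B ∖ C
13 ∉ A and 13 ∈ B, so 13 ∉ A ∩ B
13 ∉ A and 13 ∉ (A ∩ B), so 13 ∉ A Δ (A ∩ B)
13 ∉ (A Δ (A ∩ B)) and 13 ∉ C, so 13 ∉ (A Δ (A ∩ B)) ∩ C
13 ∈ (B ∖ C) and 13 ∉ ((A Δ (A ∩ B)) ∩ C), so 13 ∈ (B ∖ C) ∖ ((A Δ (A ∩ B)) ∩ C)

Yes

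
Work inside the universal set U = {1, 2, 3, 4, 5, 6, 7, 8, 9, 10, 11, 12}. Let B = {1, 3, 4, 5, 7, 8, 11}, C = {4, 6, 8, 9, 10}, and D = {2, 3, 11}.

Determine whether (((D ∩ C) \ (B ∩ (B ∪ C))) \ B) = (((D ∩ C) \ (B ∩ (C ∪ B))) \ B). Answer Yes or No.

D ∩ C = {}
B ∪ C = {1, 3, 4, 5, 6, 7, 8, 9, 10, 11}
B ∩ (B ∪ C) = {1, 3, 4, 5, 7, 8, 11}
(D ∩ C) \ (B ∩ (B ∪ C)) = {}
((D ∩ C) \ (B ∩ (B ∪ C))) \ B = {}
C ∪ B = {1, 3, 4, 5, 6, 7, 8, 9, 10, 11}
B ∩ (C ∪ B) = {1, 3, 4, 5, 7, 8, 11}
(D ∩ C) \ (B ∩ (C ∪ B)) = {}
((D ∩ C) \ (B ∩ (C ∪ B))) \ B = {}
Both equal {}, so ((D ∩ C) \ (B ∩ (B ∪ C))) \ B = ((D ∩ C) \ (B ∩ (C ∪ B))) \ B.

Yes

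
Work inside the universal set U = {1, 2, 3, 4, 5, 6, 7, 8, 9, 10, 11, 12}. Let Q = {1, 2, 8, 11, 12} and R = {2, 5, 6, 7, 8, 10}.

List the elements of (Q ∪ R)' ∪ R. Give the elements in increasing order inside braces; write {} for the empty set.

Q ∪ R = {1, 2, 5, 6, 7, 8, 10, 11, 12}
(Q ∪ R)' = {3, 4, 9}
(Q ∪ R)' ∪ R = {2, 3, 4, 5, 6, 7, 8, 9, 10}

{2, 3, 4, 5, 6, 7, 8, 9, 10}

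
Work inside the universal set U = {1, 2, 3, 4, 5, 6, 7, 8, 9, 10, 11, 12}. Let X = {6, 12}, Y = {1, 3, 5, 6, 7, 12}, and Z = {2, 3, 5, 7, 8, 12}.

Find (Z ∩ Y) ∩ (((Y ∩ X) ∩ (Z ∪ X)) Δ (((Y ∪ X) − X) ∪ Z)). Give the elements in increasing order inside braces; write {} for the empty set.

Z ∩ Y = {3, 5, 7, 12}
Y ∩ X = {6, 12}
Z ∪ X = {2, 3, 5, 6, 7, 8, 12}
(Y ∩ X) ∩ (Z ∪ X) = {6, 12}
Y ∪ X = {1, 3, 5, 6, 7, 12}
(Y ∪ X) − X = {1, 3, 5, 7}
((Y ∪ X) − X) ∪ Z = {1, 2, 3, 5, 7, 8, 12}
((Y ∩ X) ∩ (Z ∪ X)) Δ (((Y ∪ X) − X) ∪ Z) = {1, 2, 3, 5, 6, 7, 8}
(Z ∩ Y) ∩ (((Y ∩ X) ∩ (Z ∪ X)) Δ (((Y ∪ X) − X) ∪ Z)) = {3, 5, 7}

{3, 5, 7}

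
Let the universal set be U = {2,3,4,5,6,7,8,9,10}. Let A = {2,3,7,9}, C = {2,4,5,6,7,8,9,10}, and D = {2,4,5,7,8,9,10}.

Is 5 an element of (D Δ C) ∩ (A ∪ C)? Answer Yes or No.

5 ∈ D and 5 ∈ C, so 5 ∉ D Δ C
5 ∉ A and 5 ∈ C, so 5 ∈ A ∪ C
5 ∉ (D Δ C) and 5 ∈ (A ∪ C), so 5 ∉ (D Δ C) ∩ (A ∪ C)

No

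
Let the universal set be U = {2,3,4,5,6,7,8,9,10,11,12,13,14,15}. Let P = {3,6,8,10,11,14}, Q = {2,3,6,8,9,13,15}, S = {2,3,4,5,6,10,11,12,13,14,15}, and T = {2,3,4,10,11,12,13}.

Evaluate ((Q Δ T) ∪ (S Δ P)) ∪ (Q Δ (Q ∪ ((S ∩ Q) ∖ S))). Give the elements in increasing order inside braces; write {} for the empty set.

{2,4,5,6,8,9,10,11,12,13,15}

Q Δ T = {4,6,8,9,10,11,12,15}
S Δ P = {2,4,5,8,12,13,15}
(Q Δ T) ∪ (S Δ P) = {2,4,5,6,8,9,10,11,12,13,15}
S ∩ Q = {2,3,6,13,15}
(S ∩ Q) ∖ S = {}
Q ∪ ((S ∩ Q) ∖ S) = {2,3,6,8,9,13,15}
Q Δ (Q ∪ ((S ∩ Q) ∖ S)) = {}
((Q Δ T) ∪ (S Δ P)) ∪ (Q Δ (Q ∪ ((S ∩ Q) ∖ S))) = {2,4,5,6,8,9,10,11,12,13,15}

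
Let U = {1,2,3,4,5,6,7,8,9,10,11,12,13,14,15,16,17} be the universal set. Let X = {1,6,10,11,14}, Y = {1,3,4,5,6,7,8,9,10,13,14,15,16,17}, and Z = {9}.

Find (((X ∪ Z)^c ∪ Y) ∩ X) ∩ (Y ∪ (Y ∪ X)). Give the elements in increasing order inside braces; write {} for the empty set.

{1,6,10,14}

X ∪ Z = {1,6,9,10,11,14}
(X ∪ Z)^c = {2,3,4,5,7,8,12,13,15,16,17}
(X ∪ Z)^c ∪ Y = {1,2,3,4,5,6,7,8,9,10,12,13,14,15,16,17}
((X ∪ Z)^c ∪ Y) ∩ X = {1,6,10,14}
Y ∪ X = {1,3,4,5,6,7,8,9,10,11,13,14,15,16,17}
Y ∪ (Y ∪ X) = {1,3,4,5,6,7,8,9,10,11,13,14,15,16,17}
(((X ∪ Z)^c ∪ Y) ∩ X) ∩ (Y ∪ (Y ∪ X)) = {1,6,10,14}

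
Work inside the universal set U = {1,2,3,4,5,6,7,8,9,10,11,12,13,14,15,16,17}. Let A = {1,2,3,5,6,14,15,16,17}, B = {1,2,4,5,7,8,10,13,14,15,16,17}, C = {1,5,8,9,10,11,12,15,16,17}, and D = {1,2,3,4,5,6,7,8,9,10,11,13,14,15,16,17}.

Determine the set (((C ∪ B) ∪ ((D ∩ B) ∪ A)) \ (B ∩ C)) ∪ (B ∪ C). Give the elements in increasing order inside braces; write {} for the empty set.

{1,2,3,4,5,6,7,8,9,10,11,12,13,14,15,16,17}

C ∪ B = {1,2,4,5,7,8,9,10,11,12,13,14,15,16,17}
D ∩ B = {1,2,4,5,7,8,10,13,14,15,16,17}
(D ∩ B) ∪ A = {1,2,3,4,5,6,7,8,10,13,14,15,16,17}
(C ∪ B) ∪ ((D ∩ B) ∪ A) = {1,2,3,4,5,6,7,8,9,10,11,12,13,14,15,16,17}
B ∩ C = {1,5,8,10,15,16,17}
((C ∪ B) ∪ ((D ∩ B) ∪ A)) \ (B ∩ C) = {2,3,4,6,7,9,11,12,13,14}
B ∪ C = {1,2,4,5,7,8,9,10,11,12,13,14,15,16,17}
(((C ∪ B) ∪ ((D ∩ B) ∪ A)) \ (B ∩ C)) ∪ (B ∪ C) = {1,2,3,4,5,6,7,8,9,10,11,12,13,14,15,16,17}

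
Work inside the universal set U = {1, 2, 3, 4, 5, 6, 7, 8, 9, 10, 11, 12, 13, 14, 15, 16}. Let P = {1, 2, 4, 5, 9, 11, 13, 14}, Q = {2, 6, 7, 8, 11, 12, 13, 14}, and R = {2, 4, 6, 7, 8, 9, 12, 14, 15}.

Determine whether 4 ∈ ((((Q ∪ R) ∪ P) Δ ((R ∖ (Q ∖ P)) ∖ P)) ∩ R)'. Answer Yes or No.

No

4 ∉ Q and 4 ∈ R, so 4 ∈ Q ∪ R
4 ∈ (Q ∪ R) and 4 ∈ P, so 4 ∈ (Q ∪ R) ∪ P
4 ∉ Q and 4 ∈ P, so 4 ∉ Q ∖ P
4 ∈ R and 4 ∉ (Q ∖ P), so 4 ∈ R ∖ (Q ∖ P)
4 ∈ (R ∖ (Q ∖ P)) and 4 ∈ P, so 4 ∉ (R ∖ (Q ∖ P)) ∖ P
4 ∈ ((Q ∪ R) ∪ P) and 4 ∉ ((R ∖ (Q ∖ P)) ∖ P), so 4 ∈ ((Q ∪ R) ∪ P) Δ ((R ∖ (Q ∖ P)) ∖ P)
4 ∈ (((Q ∪ R) ∪ P) Δ ((R ∖ (Q ∖ P)) ∖ P)) and 4 ∈ R, so 4 ∈ (((Q ∪ R) ∪ P) Δ ((R ∖ (Q ∖ P)) ∖ P)) ∩ R
4 ∉ ((((Q ∪ R) ∪ P) Δ ((R ∖ (Q ∖ P)) ∖ P)) ∩ R)' since 4 ∈ ((((Q ∪ R) ∪ P) Δ ((R ∖ (Q ∖ P)) ∖ P)) ∩ R)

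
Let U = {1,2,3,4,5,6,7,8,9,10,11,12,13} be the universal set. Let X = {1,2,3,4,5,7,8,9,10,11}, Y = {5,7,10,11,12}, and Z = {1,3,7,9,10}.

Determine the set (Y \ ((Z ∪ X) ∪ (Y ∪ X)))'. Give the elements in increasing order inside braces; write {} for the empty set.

{1,2,3,4,5,6,7,8,9,10,11,12,13}

Z ∪ X = {1,2,3,4,5,7,8,9,10,11}
Y ∪ X = {1,2,3,4,5,7,8,9,10,11,12}
(Z ∪ X) ∪ (Y ∪ X) = {1,2,3,4,5,7,8,9,10,11,12}
Y \ ((Z ∪ X) ∪ (Y ∪ X)) = {}
(Y \ ((Z ∪ X) ∪ (Y ∪ X)))' = {1,2,3,4,5,6,7,8,9,10,11,12,13}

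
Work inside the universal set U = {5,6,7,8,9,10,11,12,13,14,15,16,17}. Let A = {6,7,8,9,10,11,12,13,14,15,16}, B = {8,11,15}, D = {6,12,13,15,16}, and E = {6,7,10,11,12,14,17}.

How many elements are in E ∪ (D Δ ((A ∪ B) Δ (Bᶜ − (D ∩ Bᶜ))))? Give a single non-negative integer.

9

A ∪ B = {6,7,8,9,10,11,12,13,14,15,16}
Bᶜ = {5,6,7,9,10,12,13,14,16,17}
D ∩ Bᶜ = {6,12,13,16}
Bᶜ − (D ∩ Bᶜ) = {5,7,9,10,14,17}
(A ∪ B) Δ (Bᶜ − (D ∩ Bᶜ)) = {5,6,8,11,12,13,15,16,17}
D Δ ((A ∪ B) Δ (Bᶜ − (D ∩ Bᶜ))) = {5,8,11,17}
E ∪ (D Δ ((A ∪ B) Δ (Bᶜ − (D ∩ Bᶜ)))) = {5,6,7,8,10,11,12,14,17}
|E ∪ (D Δ ((A ∪ B) Δ (Bᶜ − (D ∩ Bᶜ))))| = 9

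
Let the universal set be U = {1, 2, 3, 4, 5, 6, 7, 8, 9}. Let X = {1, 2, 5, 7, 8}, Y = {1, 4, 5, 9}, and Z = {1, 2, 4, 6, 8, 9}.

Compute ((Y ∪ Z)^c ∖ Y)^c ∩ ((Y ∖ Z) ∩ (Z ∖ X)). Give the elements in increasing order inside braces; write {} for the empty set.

Y ∪ Z = {1, 2, 4, 5, 6, 8, 9}
(Y ∪ Z)^c = {3, 7}
(Y ∪ Z)^c ∖ Y = {3, 7}
((Y ∪ Z)^c ∖ Y)^c = {1, 2, 4, 5, 6, 8, 9}
Y ∖ Z = {5}
Z ∖ X = {4, 6, 9}
(Y ∖ Z) ∩ (Z ∖ X) = {}
((Y ∪ Z)^c ∖ Y)^c ∩ ((Y ∖ Z) ∩ (Z ∖ X)) = {}

{}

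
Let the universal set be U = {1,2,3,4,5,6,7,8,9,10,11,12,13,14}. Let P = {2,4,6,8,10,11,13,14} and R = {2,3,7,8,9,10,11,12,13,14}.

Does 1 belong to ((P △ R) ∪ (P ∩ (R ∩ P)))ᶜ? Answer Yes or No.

Yes

1 ∉ P and 1 ∉ R, so 1 ∉ P △ R
1 ∉ R and 1 ∉ P, so 1 ∉ R ∩ P
1 ∉ P and 1 ∉ (R ∩ P), so 1 ∉ P ∩ (R ∩ P)
1 ∉ (P △ R) and 1 ∉ (P ∩ (R ∩ P)), so 1 ∉ (P △ R) ∪ (P ∩ (R ∩ P))
1 ∈ ((P △ R) ∪ (P ∩ (R ∩ P)))ᶜ since 1 ∉ ((P △ R) ∪ (P ∩ (R ∩ P)))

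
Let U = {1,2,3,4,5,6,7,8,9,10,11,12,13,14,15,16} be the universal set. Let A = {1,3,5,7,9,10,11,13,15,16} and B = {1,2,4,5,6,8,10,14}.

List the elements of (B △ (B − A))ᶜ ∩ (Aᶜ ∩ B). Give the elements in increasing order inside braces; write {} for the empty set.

B − A = {2,4,6,8,14}
B △ (B − A) = {1,5,10}
(B △ (B − A))ᶜ = {2,3,4,6,7,8,9,11,12,13,14,15,16}
Aᶜ = {2,4,6,8,12,14}
Aᶜ ∩ B = {2,4,6,8,14}
(B △ (B − A))ᶜ ∩ (Aᶜ ∩ B) = {2,4,6,8,14}

{2,4,6,8,14}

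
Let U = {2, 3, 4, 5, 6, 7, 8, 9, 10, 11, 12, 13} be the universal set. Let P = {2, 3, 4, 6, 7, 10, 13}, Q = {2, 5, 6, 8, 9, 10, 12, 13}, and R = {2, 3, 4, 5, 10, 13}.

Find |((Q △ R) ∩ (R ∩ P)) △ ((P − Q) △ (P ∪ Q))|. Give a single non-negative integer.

Q △ R = {3, 4, 6, 8, 9, 12}
R ∩ P = {2, 3, 4, 10, 13}
(Q △ R) ∩ (R ∩ P) = {3, 4}
P − Q = {3, 4, 7}
P ∪ Q = {2, 3, 4, 5, 6, 7, 8, 9, 10, 12, 13}
(P − Q) △ (P ∪ Q) = {2, 5, 6, 8, 9, 10, 12, 13}
((Q △ R) ∩ (R ∩ P)) △ ((P − Q) △ (P ∪ Q)) = {2, 3, 4, 5, 6, 8, 9, 10, 12, 13}
|((Q △ R) ∩ (R ∩ P)) △ ((P − Q) △ (P ∪ Q))| = 10

10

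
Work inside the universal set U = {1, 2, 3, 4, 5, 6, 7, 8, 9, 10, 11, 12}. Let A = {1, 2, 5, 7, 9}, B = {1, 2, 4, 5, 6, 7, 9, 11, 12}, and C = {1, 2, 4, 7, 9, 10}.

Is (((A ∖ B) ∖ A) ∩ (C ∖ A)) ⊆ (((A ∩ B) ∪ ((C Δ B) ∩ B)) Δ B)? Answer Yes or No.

Yes

A ∖ B = {}
(A ∖ B) ∖ A = {}
C ∖ A = {4, 10}
((A ∖ B) ∖ A) ∩ (C ∖ A) = {}
A ∩ B = {1, 2, 5, 7, 9}
C Δ B = {5, 6, 10, 11, 12}
(C Δ B) ∩ B = {5, 6, 11, 12}
(A ∩ B) ∪ ((C Δ B) ∩ B) = {1, 2, 5, 6, 7, 9, 11, 12}
((A ∩ B) ∪ ((C Δ B) ∩ B)) Δ B = {4}
Every element of {} is in {4}, so ((A ∖ B) ∖ A) ∩ (C ∖ A) ⊆ ((A ∩ B) ∪ ((C Δ B) ∩ B)) Δ B.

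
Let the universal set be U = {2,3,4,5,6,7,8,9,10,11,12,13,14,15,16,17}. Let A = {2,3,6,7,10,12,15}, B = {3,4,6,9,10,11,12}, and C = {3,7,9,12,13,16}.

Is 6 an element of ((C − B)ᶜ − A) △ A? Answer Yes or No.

6 ∉ C and 6 ∈ B, so 6 ∉ C − B
6 ∈ (C − B)ᶜ since 6 ∉ (C − B)
6 ∈ (C − B)ᶜ and 6 ∈ A, so 6 ∉ (C − B)ᶜ − A
6 ∉ ((C − B)ᶜ − A) and 6 ∈ A, so 6 ∈ ((C − B)ᶜ − A) △ A

Yes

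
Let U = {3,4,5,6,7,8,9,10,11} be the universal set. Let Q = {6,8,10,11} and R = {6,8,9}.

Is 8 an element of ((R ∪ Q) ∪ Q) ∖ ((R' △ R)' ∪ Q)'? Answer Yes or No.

Yes

8 ∈ R and 8 ∈ Q, so 8 ∈ R ∪ Q
8 ∈ (R ∪ Q) and 8 ∈ Q, so 8 ∈ (R ∪ Q) ∪ Q
8 ∈ R, so 8 ∉ R'
8 ∉ R' and 8 ∈ R, so 8 ∈ R' △ R
8 ∉ (R' △ R)' since 8 ∈ (R' △ R)
8 ∉ (R' △ R)' and 8 ∈ Q, so 8 ∈ (R' △ R)' ∪ Q
8 ∉ ((R' △ R)' ∪ Q)' since 8 ∈ ((R' △ R)' ∪ Q)
8 ∈ ((R ∪ Q) ∪ Q) and 8 ∉ ((R' △ R)' ∪ Q)', so 8 ∈ ((R ∪ Q) ∪ Q) ∖ ((R' △ R)' ∪ Q)'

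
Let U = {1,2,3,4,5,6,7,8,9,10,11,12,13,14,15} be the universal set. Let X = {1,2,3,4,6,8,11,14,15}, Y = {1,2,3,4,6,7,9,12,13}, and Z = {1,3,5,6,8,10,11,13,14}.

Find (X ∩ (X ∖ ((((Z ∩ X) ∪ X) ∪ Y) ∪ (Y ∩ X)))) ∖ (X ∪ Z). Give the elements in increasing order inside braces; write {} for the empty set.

{}

Z ∩ X = {1,3,6,8,11,14}
(Z ∩ X) ∪ X = {1,2,3,4,6,8,11,14,15}
((Z ∩ X) ∪ X) ∪ Y = {1,2,3,4,6,7,8,9,11,12,13,14,15}
Y ∩ X = {1,2,3,4,6}
(((Z ∩ X) ∪ X) ∪ Y) ∪ (Y ∩ X) = {1,2,3,4,6,7,8,9,11,12,13,14,15}
X ∖ ((((Z ∩ X) ∪ X) ∪ Y) ∪ (Y ∩ X)) = {}
X ∩ (X ∖ ((((Z ∩ X) ∪ X) ∪ Y) ∪ (Y ∩ X))) = {}
X ∪ Z = {1,2,3,4,5,6,8,10,11,13,14,15}
(X ∩ (X ∖ ((((Z ∩ X) ∪ X) ∪ Y) ∪ (Y ∩ X)))) ∖ (X ∪ Z) = {}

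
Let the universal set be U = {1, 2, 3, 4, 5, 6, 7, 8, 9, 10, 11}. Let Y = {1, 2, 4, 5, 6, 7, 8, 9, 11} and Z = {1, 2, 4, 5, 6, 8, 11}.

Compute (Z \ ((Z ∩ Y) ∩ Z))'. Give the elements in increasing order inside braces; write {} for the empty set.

Z ∩ Y = {1, 2, 4, 5, 6, 8, 11}
(Z ∩ Y) ∩ Z = {1, 2, 4, 5, 6, 8, 11}
Z \ ((Z ∩ Y) ∩ Z) = {}
(Z \ ((Z ∩ Y) ∩ Z))' = {1, 2, 3, 4, 5, 6, 7, 8, 9, 10, 11}

{1, 2, 3, 4, 5, 6, 7, 8, 9, 10, 11}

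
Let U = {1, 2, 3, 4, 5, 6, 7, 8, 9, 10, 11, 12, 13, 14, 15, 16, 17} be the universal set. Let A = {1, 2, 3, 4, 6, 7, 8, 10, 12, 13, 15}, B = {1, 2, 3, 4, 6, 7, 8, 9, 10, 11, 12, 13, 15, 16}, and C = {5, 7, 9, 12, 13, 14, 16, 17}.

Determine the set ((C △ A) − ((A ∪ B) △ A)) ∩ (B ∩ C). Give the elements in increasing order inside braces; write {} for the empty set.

C △ A = {1, 2, 3, 4, 5, 6, 8, 9, 10, 14, 15, 16, 17}
A ∪ B = {1, 2, 3, 4, 6, 7, 8, 9, 10, 11, 12, 13, 15, 16}
(A ∪ B) △ A = {9, 11, 16}
(C △ A) − ((A ∪ B) △ A) = {1, 2, 3, 4, 5, 6, 8, 10, 14, 15, 17}
B ∩ C = {7, 9, 12, 13, 16}
((C △ A) − ((A ∪ B) △ A)) ∩ (B ∩ C) = {}

{}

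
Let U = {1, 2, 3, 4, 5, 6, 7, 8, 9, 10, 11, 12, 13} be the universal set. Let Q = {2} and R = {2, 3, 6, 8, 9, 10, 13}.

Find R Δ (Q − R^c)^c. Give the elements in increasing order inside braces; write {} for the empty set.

R^c = {1, 4, 5, 7, 11, 12}
Q − R^c = {2}
(Q − R^c)^c = {1, 3, 4, 5, 6, 7, 8, 9, 10, 11, 12, 13}
R Δ (Q − R^c)^c = {1, 2, 4, 5, 7, 11, 12}

{1, 2, 4, 5, 7, 11, 12}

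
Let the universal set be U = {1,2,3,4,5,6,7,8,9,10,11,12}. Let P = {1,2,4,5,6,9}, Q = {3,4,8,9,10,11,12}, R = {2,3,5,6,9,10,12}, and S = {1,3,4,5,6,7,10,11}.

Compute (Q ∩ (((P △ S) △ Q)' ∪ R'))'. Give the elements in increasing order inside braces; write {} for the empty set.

{1,2,5,6,7,12}

P △ S = {2,3,7,9,10,11}
(P △ S) △ Q = {2,4,7,8,12}
((P △ S) △ Q)' = {1,3,5,6,9,10,11}
R' = {1,4,7,8,11}
((P △ S) △ Q)' ∪ R' = {1,3,4,5,6,7,8,9,10,11}
Q ∩ (((P △ S) △ Q)' ∪ R') = {3,4,8,9,10,11}
(Q ∩ (((P △ S) △ Q)' ∪ R'))' = {1,2,5,6,7,12}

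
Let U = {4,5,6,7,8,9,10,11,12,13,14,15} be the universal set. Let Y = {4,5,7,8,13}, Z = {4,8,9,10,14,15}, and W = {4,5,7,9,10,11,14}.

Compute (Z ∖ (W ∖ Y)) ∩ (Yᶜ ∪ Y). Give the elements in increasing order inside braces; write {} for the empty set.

{4,8,15}

W ∖ Y = {9,10,11,14}
Z ∖ (W ∖ Y) = {4,8,15}
Yᶜ = {6,9,10,11,12,14,15}
Yᶜ ∪ Y = {4,5,6,7,8,9,10,11,12,13,14,15}
(Z ∖ (W ∖ Y)) ∩ (Yᶜ ∪ Y) = {4,8,15}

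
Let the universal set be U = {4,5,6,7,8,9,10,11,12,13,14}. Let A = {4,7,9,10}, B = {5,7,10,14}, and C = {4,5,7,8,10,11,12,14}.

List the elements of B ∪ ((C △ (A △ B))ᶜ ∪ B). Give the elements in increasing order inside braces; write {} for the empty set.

A △ B = {4,5,9,14}
C △ (A △ B) = {7,8,9,10,11,12}
(C △ (A △ B))ᶜ = {4,5,6,13,14}
(C △ (A △ B))ᶜ ∪ B = {4,5,6,7,10,13,14}
B ∪ ((C △ (A △ B))ᶜ ∪ B) = {4,5,6,7,10,13,14}

{4,5,6,7,10,13,14}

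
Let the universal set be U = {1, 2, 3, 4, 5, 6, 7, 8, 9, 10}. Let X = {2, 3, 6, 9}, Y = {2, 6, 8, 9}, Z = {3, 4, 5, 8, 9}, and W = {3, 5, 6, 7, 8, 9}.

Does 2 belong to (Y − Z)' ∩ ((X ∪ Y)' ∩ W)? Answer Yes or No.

No

2 ∈ Y and 2 ∉ Z, so 2 ∈ Y − Z
2 ∉ (Y − Z)' since 2 ∈ (Y − Z)
2 ∈ X and 2 ∈ Y, so 2 ∈ X ∪ Y
2 ∉ (X ∪ Y)' since 2 ∈ (X ∪ Y)
2 ∉ (X ∪ Y)' and 2 ∉ W, so 2 ∉ (X ∪ Y)' ∩ W
2 ∉ (Y − Z)' and 2 ∉ ((X ∪ Y)' ∩ W), so 2 ∉ (Y − Z)' ∩ ((X ∪ Y)' ∩ W)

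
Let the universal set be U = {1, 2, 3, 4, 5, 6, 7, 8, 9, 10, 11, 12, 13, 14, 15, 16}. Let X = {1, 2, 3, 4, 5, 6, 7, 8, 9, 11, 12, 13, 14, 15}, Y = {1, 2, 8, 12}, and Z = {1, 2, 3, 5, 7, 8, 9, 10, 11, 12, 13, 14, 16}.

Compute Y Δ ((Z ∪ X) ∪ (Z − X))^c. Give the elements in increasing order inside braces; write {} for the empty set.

Z ∪ X = {1, 2, 3, 4, 5, 6, 7, 8, 9, 10, 11, 12, 13, 14, 15, 16}
Z − X = {10, 16}
(Z ∪ X) ∪ (Z − X) = {1, 2, 3, 4, 5, 6, 7, 8, 9, 10, 11, 12, 13, 14, 15, 16}
((Z ∪ X) ∪ (Z − X))^c = {}
Y Δ ((Z ∪ X) ∪ (Z − X))^c = {1, 2, 8, 12}

{1, 2, 8, 12}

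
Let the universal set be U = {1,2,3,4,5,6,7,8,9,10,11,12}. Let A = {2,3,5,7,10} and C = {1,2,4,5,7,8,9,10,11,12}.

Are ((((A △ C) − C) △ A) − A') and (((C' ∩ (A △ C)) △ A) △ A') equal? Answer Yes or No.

No

A △ C = {1,3,4,8,9,11,12}
(A △ C) − C = {3}
((A △ C) − C) △ A = {2,5,7,10}
A' = {1,4,6,8,9,11,12}
(((A △ C) − C) △ A) − A' = {2,5,7,10}
C' = {3,6}
C' ∩ (A △ C) = {3}
(C' ∩ (A △ C)) △ A = {2,5,7,10}
((C' ∩ (A △ C)) △ A) △ A' = {1,2,4,5,6,7,8,9,10,11,12}
1 ∈ ((C' ∩ (A △ C)) △ A) △ A' but 1 ∉ (((A △ C) − C) △ A) − A', so they differ.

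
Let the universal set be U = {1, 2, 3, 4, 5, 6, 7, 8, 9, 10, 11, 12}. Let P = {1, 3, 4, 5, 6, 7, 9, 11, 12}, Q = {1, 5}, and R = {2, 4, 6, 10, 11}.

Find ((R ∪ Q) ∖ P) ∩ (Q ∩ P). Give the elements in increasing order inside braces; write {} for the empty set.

R ∪ Q = {1, 2, 4, 5, 6, 10, 11}
(R ∪ Q) ∖ P = {2, 10}
Q ∩ P = {1, 5}
((R ∪ Q) ∖ P) ∩ (Q ∩ P) = {}

{}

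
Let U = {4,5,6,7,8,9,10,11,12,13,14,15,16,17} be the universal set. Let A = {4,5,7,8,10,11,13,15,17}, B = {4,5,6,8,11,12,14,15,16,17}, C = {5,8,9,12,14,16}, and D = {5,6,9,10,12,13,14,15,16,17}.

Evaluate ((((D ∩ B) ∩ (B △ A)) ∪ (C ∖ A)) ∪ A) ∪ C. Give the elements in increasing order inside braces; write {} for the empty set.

{4,5,6,7,8,9,10,11,12,13,14,15,16,17}

D ∩ B = {5,6,12,14,15,16,17}
B △ A = {6,7,10,12,13,14,16}
(D ∩ B) ∩ (B △ A) = {6,12,14,16}
C ∖ A = {9,12,14,16}
((D ∩ B) ∩ (B △ A)) ∪ (C ∖ A) = {6,9,12,14,16}
(((D ∩ B) ∩ (B △ A)) ∪ (C ∖ A)) ∪ A = {4,5,6,7,8,9,10,11,12,13,14,15,16,17}
((((D ∩ B) ∩ (B △ A)) ∪ (C ∖ A)) ∪ A) ∪ C = {4,5,6,7,8,9,10,11,12,13,14,15,16,17}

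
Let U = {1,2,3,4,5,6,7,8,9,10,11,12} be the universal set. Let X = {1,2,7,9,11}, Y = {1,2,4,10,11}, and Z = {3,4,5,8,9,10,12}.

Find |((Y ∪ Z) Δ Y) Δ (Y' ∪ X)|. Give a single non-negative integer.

5

Y ∪ Z = {1,2,3,4,5,8,9,10,11,12}
(Y ∪ Z) Δ Y = {3,5,8,9,12}
Y' = {3,5,6,7,8,9,12}
Y' ∪ X = {1,2,3,5,6,7,8,9,11,12}
((Y ∪ Z) Δ Y) Δ (Y' ∪ X) = {1,2,6,7,11}
|((Y ∪ Z) Δ Y) Δ (Y' ∪ X)| = 5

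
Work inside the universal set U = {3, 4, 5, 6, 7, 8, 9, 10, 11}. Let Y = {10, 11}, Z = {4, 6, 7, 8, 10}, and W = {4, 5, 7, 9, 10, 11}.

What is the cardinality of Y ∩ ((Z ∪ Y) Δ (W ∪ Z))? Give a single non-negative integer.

Z ∪ Y = {4, 6, 7, 8, 10, 11}
W ∪ Z = {4, 5, 6, 7, 8, 9, 10, 11}
(Z ∪ Y) Δ (W ∪ Z) = {5, 9}
Y ∩ ((Z ∪ Y) Δ (W ∪ Z)) = {}
|Y ∩ ((Z ∪ Y) Δ (W ∪ Z))| = 0

0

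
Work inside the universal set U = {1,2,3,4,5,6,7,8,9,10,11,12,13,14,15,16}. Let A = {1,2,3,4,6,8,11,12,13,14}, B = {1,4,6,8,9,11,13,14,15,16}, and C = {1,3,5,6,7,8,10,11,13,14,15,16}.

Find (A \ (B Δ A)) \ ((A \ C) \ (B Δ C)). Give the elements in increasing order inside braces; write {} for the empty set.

{1,4,6,8,11,13,14}

B Δ A = {2,3,9,12,15,16}
A \ (B Δ A) = {1,4,6,8,11,13,14}
A \ C = {2,4,12}
B Δ C = {3,4,5,7,9,10}
(A \ C) \ (B Δ C) = {2,12}
(A \ (B Δ A)) \ ((A \ C) \ (B Δ C)) = {1,4,6,8,11,13,14}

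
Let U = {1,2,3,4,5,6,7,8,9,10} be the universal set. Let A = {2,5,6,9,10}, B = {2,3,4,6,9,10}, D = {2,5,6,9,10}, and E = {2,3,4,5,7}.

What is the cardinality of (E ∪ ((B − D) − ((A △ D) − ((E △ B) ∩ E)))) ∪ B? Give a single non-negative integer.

8

B − D = {3,4}
A △ D = {}
E △ B = {5,6,7,9,10}
(E △ B) ∩ E = {5,7}
(A △ D) − ((E △ B) ∩ E) = {}
(B − D) − ((A △ D) − ((E △ B) ∩ E)) = {3,4}
E ∪ ((B − D) − ((A △ D) − ((E △ B) ∩ E))) = {2,3,4,5,7}
(E ∪ ((B − D) − ((A △ D) − ((E △ B) ∩ E)))) ∪ B = {2,3,4,5,6,7,9,10}
|(E ∪ ((B − D) − ((A △ D) − ((E △ B) ∩ E)))) ∪ B| = 8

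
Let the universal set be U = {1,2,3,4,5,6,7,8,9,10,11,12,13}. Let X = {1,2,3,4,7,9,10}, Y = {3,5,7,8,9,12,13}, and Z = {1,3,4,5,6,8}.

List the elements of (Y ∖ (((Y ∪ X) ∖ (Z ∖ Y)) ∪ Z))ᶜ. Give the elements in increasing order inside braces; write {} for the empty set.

{1,2,3,4,5,6,7,8,9,10,11,12,13}

Y ∪ X = {1,2,3,4,5,7,8,9,10,12,13}
Z ∖ Y = {1,4,6}
(Y ∪ X) ∖ (Z ∖ Y) = {2,3,5,7,8,9,10,12,13}
((Y ∪ X) ∖ (Z ∖ Y)) ∪ Z = {1,2,3,4,5,6,7,8,9,10,12,13}
Y ∖ (((Y ∪ X) ∖ (Z ∖ Y)) ∪ Z) = {}
(Y ∖ (((Y ∪ X) ∖ (Z ∖ Y)) ∪ Z))ᶜ = {1,2,3,4,5,6,7,8,9,10,11,12,13}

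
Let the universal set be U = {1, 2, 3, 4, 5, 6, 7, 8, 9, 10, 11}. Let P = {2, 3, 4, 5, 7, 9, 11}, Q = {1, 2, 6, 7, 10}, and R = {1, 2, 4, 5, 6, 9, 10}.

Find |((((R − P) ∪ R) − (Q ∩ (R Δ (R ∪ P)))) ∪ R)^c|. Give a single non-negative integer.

4

R − P = {1, 6, 10}
(R − P) ∪ R = {1, 2, 4, 5, 6, 9, 10}
R ∪ P = {1, 2, 3, 4, 5, 6, 7, 9, 10, 11}
R Δ (R ∪ P) = {3, 7, 11}
Q ∩ (R Δ (R ∪ P)) = {7}
((R − P) ∪ R) − (Q ∩ (R Δ (R ∪ P))) = {1, 2, 4, 5, 6, 9, 10}
(((R − P) ∪ R) − (Q ∩ (R Δ (R ∪ P)))) ∪ R = {1, 2, 4, 5, 6, 9, 10}
((((R − P) ∪ R) − (Q ∩ (R Δ (R ∪ P)))) ∪ R)^c = {3, 7, 8, 11}
|((((R − P) ∪ R) − (Q ∩ (R Δ (R ∪ P)))) ∪ R)^c| = 4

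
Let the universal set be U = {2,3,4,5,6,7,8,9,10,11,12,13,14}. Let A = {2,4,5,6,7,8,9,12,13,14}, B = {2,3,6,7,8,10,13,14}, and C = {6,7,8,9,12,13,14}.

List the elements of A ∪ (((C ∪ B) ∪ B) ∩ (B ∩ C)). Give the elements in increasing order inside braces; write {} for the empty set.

C ∪ B = {2,3,6,7,8,9,10,12,13,14}
(C ∪ B) ∪ B = {2,3,6,7,8,9,10,12,13,14}
B ∩ C = {6,7,8,13,14}
((C ∪ B) ∪ B) ∩ (B ∩ C) = {6,7,8,13,14}
A ∪ (((C ∪ B) ∪ B) ∩ (B ∩ C)) = {2,4,5,6,7,8,9,12,13,14}

{2,4,5,6,7,8,9,12,13,14}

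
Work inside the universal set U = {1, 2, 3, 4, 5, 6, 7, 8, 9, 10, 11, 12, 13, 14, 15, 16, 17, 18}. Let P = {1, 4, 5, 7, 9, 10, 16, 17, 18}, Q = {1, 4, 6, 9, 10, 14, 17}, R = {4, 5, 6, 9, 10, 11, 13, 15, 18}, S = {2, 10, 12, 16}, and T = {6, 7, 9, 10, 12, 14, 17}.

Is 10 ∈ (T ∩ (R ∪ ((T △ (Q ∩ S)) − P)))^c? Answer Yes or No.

No

10 ∈ Q and 10 ∈ S, so 10 ∈ Q ∩ S
10 ∈ T and 10 ∈ (Q ∩ S), so 10 ∉ T △ (Q ∩ S)
10 ∉ (T △ (Q ∩ S)) and 10 ∈ P, so 10 ∉ (T △ (Q ∩ S)) − P
10 ∈ R and 10 ∉ ((T △ (Q ∩ S)) − P), so 10 ∈ R ∪ ((T △ (Q ∩ S)) − P)
10 ∈ T and 10 ∈ (R ∪ ((T △ (Q ∩ S)) − P)), so 10 ∈ T ∩ (R ∪ ((T △ (Q ∩ S)) − P))
10 ∉ (T ∩ (R ∪ ((T △ (Q ∩ S)) − P)))^c since 10 ∈ (T ∩ (R ∪ ((T △ (Q ∩ S)) − P)))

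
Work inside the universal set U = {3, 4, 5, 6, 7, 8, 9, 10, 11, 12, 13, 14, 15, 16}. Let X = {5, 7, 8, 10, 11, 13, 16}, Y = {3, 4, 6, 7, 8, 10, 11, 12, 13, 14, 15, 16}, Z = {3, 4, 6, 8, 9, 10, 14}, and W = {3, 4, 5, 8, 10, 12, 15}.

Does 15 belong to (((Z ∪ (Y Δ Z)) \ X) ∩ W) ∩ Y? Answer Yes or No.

Yes

15 ∈ Y and 15 ∉ Z, so 15 ∈ Y Δ Z
15 ∉ Z and 15 ∈ (Y Δ Z), so 15 ∈ Z ∪ (Y Δ Z)
15 ∈ (Z ∪ (Y Δ Z)) and 15 ∉ X, so 15 ∈ (Z ∪ (Y Δ Z)) \ X
15 ∈ ((Z ∪ (Y Δ Z)) \ X) and 15 ∈ W, so 15 ∈ ((Z ∪ (Y Δ Z)) \ X) ∩ W
15 ∈ (((Z ∪ (Y Δ Z)) \ X) ∩ W) and 15 ∈ Y, so 15 ∈ (((Z ∪ (Y Δ Z)) \ X) ∩ W) ∩ Y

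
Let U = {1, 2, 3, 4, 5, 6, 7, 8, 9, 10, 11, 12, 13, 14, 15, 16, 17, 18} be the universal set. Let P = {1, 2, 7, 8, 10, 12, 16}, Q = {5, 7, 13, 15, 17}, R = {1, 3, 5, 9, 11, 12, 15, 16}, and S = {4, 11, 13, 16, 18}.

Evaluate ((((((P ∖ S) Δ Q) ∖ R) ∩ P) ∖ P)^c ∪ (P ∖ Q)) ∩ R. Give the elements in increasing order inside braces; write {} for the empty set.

{1, 3, 5, 9, 11, 12, 15, 16}

P ∖ S = {1, 2, 7, 8, 10, 12}
(P ∖ S) Δ Q = {1, 2, 5, 8, 10, 12, 13, 15, 17}
((P ∖ S) Δ Q) ∖ R = {2, 8, 10, 13, 17}
(((P ∖ S) Δ Q) ∖ R) ∩ P = {2, 8, 10}
((((P ∖ S) Δ Q) ∖ R) ∩ P) ∖ P = {}
(((((P ∖ S) Δ Q) ∖ R) ∩ P) ∖ P)^c = {1, 2, 3, 4, 5, 6, 7, 8, 9, 10, 11, 12, 13, 14, 15, 16, 17, 18}
P ∖ Q = {1, 2, 8, 10, 12, 16}
(((((P ∖ S) Δ Q) ∖ R) ∩ P) ∖ P)^c ∪ (P ∖ Q) = {1, 2, 3, 4, 5, 6, 7, 8, 9, 10, 11, 12, 13, 14, 15, 16, 17, 18}
((((((P ∖ S) Δ Q) ∖ R) ∩ P) ∖ P)^c ∪ (P ∖ Q)) ∩ R = {1, 3, 5, 9, 11, 12, 15, 16}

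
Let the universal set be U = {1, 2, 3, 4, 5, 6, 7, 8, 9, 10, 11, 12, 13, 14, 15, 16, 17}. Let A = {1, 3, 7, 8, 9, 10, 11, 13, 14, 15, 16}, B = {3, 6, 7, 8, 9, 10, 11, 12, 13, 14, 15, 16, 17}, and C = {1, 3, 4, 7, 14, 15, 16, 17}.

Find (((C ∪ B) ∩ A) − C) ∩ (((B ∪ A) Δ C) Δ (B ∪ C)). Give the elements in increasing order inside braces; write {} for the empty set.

C ∪ B = {1, 3, 4, 6, 7, 8, 9, 10, 11, 12, 13, 14, 15, 16, 17}
(C ∪ B) ∩ A = {1, 3, 7, 8, 9, 10, 11, 13, 14, 15, 16}
((C ∪ B) ∩ A) − C = {8, 9, 10, 11, 13}
B ∪ A = {1, 3, 6, 7, 8, 9, 10, 11, 12, 13, 14, 15, 16, 17}
(B ∪ A) Δ C = {4, 6, 8, 9, 10, 11, 12, 13}
B ∪ C = {1, 3, 4, 6, 7, 8, 9, 10, 11, 12, 13, 14, 15, 16, 17}
((B ∪ A) Δ C) Δ (B ∪ C) = {1, 3, 7, 14, 15, 16, 17}
(((C ∪ B) ∩ A) − C) ∩ (((B ∪ A) Δ C) Δ (B ∪ C)) = {}

{}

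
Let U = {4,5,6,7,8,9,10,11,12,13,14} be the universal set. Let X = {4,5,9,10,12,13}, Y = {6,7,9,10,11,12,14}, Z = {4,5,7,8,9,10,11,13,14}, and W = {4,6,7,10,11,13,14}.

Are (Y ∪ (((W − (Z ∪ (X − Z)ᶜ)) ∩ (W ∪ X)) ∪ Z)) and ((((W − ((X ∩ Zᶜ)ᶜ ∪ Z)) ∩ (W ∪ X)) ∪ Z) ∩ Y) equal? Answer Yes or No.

X − Z = {12}
(X − Z)ᶜ = {4,5,6,7,8,9,10,11,13,14}
Z ∪ (X − Z)ᶜ = {4,5,6,7,8,9,10,11,13,14}
W − (Z ∪ (X − Z)ᶜ) = {}
W ∪ X = {4,5,6,7,9,10,11,12,13,14}
(W − (Z ∪ (X − Z)ᶜ)) ∩ (W ∪ X) = {}
((W − (Z ∪ (X − Z)ᶜ)) ∩ (W ∪ X)) ∪ Z = {4,5,7,8,9,10,11,13,14}
Y ∪ (((W − (Z ∪ (X − Z)ᶜ)) ∩ (W ∪ X)) ∪ Z) = {4,5,6,7,8,9,10,11,12,13,14}
Zᶜ = {6,12}
X ∩ Zᶜ = {12}
(X ∩ Zᶜ)ᶜ = {4,5,6,7,8,9,10,11,13,14}
(X ∩ Zᶜ)ᶜ ∪ Z = {4,5,6,7,8,9,10,11,13,14}
W − ((X ∩ Zᶜ)ᶜ ∪ Z) = {}
(W − ((X ∩ Zᶜ)ᶜ ∪ Z)) ∩ (W ∪ X) = {}
((W − ((X ∩ Zᶜ)ᶜ ∪ Z)) ∩ (W ∪ X)) ∪ Z = {4,5,7,8,9,10,11,13,14}
(((W − ((X ∩ Zᶜ)ᶜ ∪ Z)) ∩ (W ∪ X)) ∪ Z) ∩ Y = {7,9,10,11,14}
4 ∈ Y ∪ (((W − (Z ∪ (X − Z)ᶜ)) ∩ (W ∪ X)) ∪ Z) but 4 ∉ (((W − ((X ∩ Zᶜ)ᶜ ∪ Z)) ∩ (W ∪ X)) ∪ Z) ∩ Y, so they differ.

No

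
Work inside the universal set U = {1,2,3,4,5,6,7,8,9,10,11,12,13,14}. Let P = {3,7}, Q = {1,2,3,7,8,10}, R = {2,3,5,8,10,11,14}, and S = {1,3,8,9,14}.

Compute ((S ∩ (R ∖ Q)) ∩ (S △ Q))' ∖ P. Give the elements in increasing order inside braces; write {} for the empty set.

R ∖ Q = {5,11,14}
S ∩ (R ∖ Q) = {14}
S △ Q = {2,7,9,10,14}
(S ∩ (R ∖ Q)) ∩ (S △ Q) = {14}
((S ∩ (R ∖ Q)) ∩ (S △ Q))' = {1,2,3,4,5,6,7,8,9,10,11,12,13}
((S ∩ (R ∖ Q)) ∩ (S △ Q))' ∖ P = {1,2,4,5,6,8,9,10,11,12,13}

{1,2,4,5,6,8,9,10,11,12,13}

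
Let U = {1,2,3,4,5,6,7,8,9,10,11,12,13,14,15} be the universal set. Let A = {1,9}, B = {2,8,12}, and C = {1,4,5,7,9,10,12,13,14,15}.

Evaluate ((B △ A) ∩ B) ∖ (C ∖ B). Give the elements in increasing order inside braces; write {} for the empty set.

B △ A = {1,2,8,9,12}
(B △ A) ∩ B = {2,8,12}
C ∖ B = {1,4,5,7,9,10,13,14,15}
((B △ A) ∩ B) ∖ (C ∖ B) = {2,8,12}

{2,8,12}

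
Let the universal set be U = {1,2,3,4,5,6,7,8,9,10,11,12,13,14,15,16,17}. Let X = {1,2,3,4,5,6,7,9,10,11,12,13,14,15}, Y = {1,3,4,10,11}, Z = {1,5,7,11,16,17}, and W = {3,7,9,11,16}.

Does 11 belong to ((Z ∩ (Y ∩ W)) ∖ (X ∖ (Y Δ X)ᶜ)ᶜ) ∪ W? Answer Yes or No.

Yes

11 ∈ Y and 11 ∈ W, so 11 ∈ Y ∩ W
11 ∈ Z and 11 ∈ (Y ∩ W), so 11 ∈ Z ∩ (Y ∩ W)
11 ∈ Y and 11 ∈ X, so 11 ∉ Y Δ X
11 ∈ (Y Δ X)ᶜ since 11 ∉ (Y Δ X)
11 ∈ X and 11 ∈ (Y Δ X)ᶜ, so 11 ∉ X ∖ (Y Δ X)ᶜ
11 ∈ (X ∖ (Y Δ X)ᶜ)ᶜ since 11 ∉ (X ∖ (Y Δ X)ᶜ)
11 ∈ (Z ∩ (Y ∩ W)) and 11 ∈ (X ∖ (Y Δ X)ᶜ)ᶜ, so 11 ∉ (Z ∩ (Y ∩ W)) ∖ (X ∖ (Y Δ X)ᶜ)ᶜ
11 ∉ ((Z ∩ (Y ∩ W)) ∖ (X ∖ (Y Δ X)ᶜ)ᶜ) and 11 ∈ W, so 11 ∈ ((Z ∩ (Y ∩ W)) ∖ (X ∖ (Y Δ X)ᶜ)ᶜ) ∪ W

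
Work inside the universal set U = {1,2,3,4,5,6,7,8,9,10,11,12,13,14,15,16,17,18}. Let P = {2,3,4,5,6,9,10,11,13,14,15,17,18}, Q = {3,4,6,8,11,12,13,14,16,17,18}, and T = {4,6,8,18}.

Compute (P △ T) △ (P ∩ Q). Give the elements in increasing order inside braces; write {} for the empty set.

{2,4,5,6,8,9,10,15,18}

P △ T = {2,3,5,8,9,10,11,13,14,15,17}
P ∩ Q = {3,4,6,11,13,14,17,18}
(P △ T) △ (P ∩ Q) = {2,4,5,6,8,9,10,15,18}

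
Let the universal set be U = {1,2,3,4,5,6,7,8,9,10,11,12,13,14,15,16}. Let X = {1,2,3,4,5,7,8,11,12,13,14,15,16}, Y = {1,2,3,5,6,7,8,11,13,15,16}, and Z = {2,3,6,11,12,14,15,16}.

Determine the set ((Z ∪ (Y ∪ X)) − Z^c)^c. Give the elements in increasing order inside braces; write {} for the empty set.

{1,4,5,7,8,9,10,13}

Y ∪ X = {1,2,3,4,5,6,7,8,11,12,13,14,15,16}
Z ∪ (Y ∪ X) = {1,2,3,4,5,6,7,8,11,12,13,14,15,16}
Z^c = {1,4,5,7,8,9,10,13}
(Z ∪ (Y ∪ X)) − Z^c = {2,3,6,11,12,14,15,16}
((Z ∪ (Y ∪ X)) − Z^c)^c = {1,4,5,7,8,9,10,13}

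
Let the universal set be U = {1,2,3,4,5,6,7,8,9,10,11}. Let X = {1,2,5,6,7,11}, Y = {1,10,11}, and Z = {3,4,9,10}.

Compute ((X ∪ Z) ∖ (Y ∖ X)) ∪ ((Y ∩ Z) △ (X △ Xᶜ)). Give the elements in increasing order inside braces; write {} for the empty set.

{1,2,3,4,5,6,7,8,9,11}

X ∪ Z = {1,2,3,4,5,6,7,9,10,11}
Y ∖ X = {10}
(X ∪ Z) ∖ (Y ∖ X) = {1,2,3,4,5,6,7,9,11}
Y ∩ Z = {10}
Xᶜ = {3,4,8,9,10}
X △ Xᶜ = {1,2,3,4,5,6,7,8,9,10,11}
(Y ∩ Z) △ (X △ Xᶜ) = {1,2,3,4,5,6,7,8,9,11}
((X ∪ Z) ∖ (Y ∖ X)) ∪ ((Y ∩ Z) △ (X △ Xᶜ)) = {1,2,3,4,5,6,7,8,9,11}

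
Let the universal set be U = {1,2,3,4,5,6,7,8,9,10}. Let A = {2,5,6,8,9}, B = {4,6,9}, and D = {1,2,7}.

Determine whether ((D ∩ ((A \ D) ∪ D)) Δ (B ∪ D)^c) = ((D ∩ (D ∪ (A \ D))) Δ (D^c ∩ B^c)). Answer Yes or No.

Yes

A \ D = {5,6,8,9}
(A \ D) ∪ D = {1,2,5,6,7,8,9}
D ∩ ((A \ D) ∪ D) = {1,2,7}
B ∪ D = {1,2,4,6,7,9}
(B ∪ D)^c = {3,5,8,10}
(D ∩ ((A \ D) ∪ D)) Δ (B ∪ D)^c = {1,2,3,5,7,8,10}
D ∪ (A \ D) = {1,2,5,6,7,8,9}
D ∩ (D ∪ (A \ D)) = {1,2,7}
D^c = {3,4,5,6,8,9,10}
B^c = {1,2,3,5,7,8,10}
D^c ∩ B^c = {3,5,8,10}
(D ∩ (D ∪ (A \ D))) Δ (D^c ∩ B^c) = {1,2,3,5,7,8,10}
Both equal {1,2,3,5,7,8,10}, so (D ∩ ((A \ D) ∪ D)) Δ (B ∪ D)^c = (D ∩ (D ∪ (A \ D))) Δ (D^c ∩ B^c).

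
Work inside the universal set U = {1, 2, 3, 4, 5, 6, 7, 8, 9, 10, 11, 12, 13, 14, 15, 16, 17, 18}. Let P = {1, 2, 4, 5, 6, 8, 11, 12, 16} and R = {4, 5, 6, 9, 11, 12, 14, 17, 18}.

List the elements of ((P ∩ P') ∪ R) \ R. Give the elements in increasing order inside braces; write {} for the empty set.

{}

P' = {3, 7, 9, 10, 13, 14, 15, 17, 18}
P ∩ P' = {}
(P ∩ P') ∪ R = {4, 5, 6, 9, 11, 12, 14, 17, 18}
((P ∩ P') ∪ R) \ R = {}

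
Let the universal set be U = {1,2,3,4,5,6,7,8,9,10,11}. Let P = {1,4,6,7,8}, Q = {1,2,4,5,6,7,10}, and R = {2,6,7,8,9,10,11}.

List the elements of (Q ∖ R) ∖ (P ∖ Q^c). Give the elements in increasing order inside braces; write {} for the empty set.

Q ∖ R = {1,4,5}
Q^c = {3,8,9,11}
P ∖ Q^c = {1,4,6,7}
(Q ∖ R) ∖ (P ∖ Q^c) = {5}

{5}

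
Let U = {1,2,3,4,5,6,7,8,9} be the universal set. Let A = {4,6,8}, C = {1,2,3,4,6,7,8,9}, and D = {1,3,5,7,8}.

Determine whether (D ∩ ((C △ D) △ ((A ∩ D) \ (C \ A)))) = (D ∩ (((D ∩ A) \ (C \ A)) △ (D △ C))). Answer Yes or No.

C △ D = {2,4,5,6,9}
A ∩ D = {8}
C \ A = {1,2,3,7,9}
(A ∩ D) \ (C \ A) = {8}
(C △ D) △ ((A ∩ D) \ (C \ A)) = {2,4,5,6,8,9}
D ∩ ((C △ D) △ ((A ∩ D) \ (C \ A))) = {5,8}
D ∩ A = {8}
(D ∩ A) \ (C \ A) = {8}
D △ C = {2,4,5,6,9}
((D ∩ A) \ (C \ A)) △ (D △ C) = {2,4,5,6,8,9}
D ∩ (((D ∩ A) \ (C \ A)) △ (D △ C)) = {5,8}
Both equal {5,8}, so D ∩ ((C △ D) △ ((A ∩ D) \ (C \ A))) = D ∩ (((D ∩ A) \ (C \ A)) △ (D △ C)).

Yes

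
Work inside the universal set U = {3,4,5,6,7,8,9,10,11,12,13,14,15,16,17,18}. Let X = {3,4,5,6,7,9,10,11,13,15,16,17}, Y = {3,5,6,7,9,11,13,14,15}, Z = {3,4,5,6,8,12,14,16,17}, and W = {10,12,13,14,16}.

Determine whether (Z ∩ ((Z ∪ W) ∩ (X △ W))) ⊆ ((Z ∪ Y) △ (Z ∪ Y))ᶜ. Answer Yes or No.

Z ∪ W = {3,4,5,6,8,10,12,13,14,16,17}
X △ W = {3,4,5,6,7,9,11,12,14,15,17}
(Z ∪ W) ∩ (X △ W) = {3,4,5,6,12,14,17}
Z ∩ ((Z ∪ W) ∩ (X △ W)) = {3,4,5,6,12,14,17}
Z ∪ Y = {3,4,5,6,7,8,9,11,12,13,14,15,16,17}
(Z ∪ Y) △ (Z ∪ Y) = {}
((Z ∪ Y) △ (Z ∪ Y))ᶜ = {3,4,5,6,7,8,9,10,11,12,13,14,15,16,17,18}
Every element of {3,4,5,6,12,14,17} is in {3,4,5,6,7,8,9,10,11,12,13,14,15,16,17,18}, so Z ∩ ((Z ∪ W) ∩ (X △ W)) ⊆ ((Z ∪ Y) △ (Z ∪ Y))ᶜ.

Yes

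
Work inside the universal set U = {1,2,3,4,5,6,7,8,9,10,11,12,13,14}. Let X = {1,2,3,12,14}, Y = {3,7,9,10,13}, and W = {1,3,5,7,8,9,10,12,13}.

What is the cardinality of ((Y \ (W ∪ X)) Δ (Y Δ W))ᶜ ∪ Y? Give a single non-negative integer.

10

W ∪ X = {1,2,3,5,7,8,9,10,12,13,14}
Y \ (W ∪ X) = {}
Y Δ W = {1,5,8,12}
(Y \ (W ∪ X)) Δ (Y Δ W) = {1,5,8,12}
((Y \ (W ∪ X)) Δ (Y Δ W))ᶜ = {2,3,4,6,7,9,10,11,13,14}
((Y \ (W ∪ X)) Δ (Y Δ W))ᶜ ∪ Y = {2,3,4,6,7,9,10,11,13,14}
|((Y \ (W ∪ X)) Δ (Y Δ W))ᶜ ∪ Y| = 10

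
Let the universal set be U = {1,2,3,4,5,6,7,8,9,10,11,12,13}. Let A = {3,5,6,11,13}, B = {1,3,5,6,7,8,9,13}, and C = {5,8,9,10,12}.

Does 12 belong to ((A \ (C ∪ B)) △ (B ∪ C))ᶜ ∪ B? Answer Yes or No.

No

12 ∈ C and 12 ∉ B, so 12 ∈ C ∪ B
12 ∉ A and 12 ∈ (C ∪ B), so 12 ∉ A \ (C ∪ B)
12 ∉ B and 12 ∈ C, so 12 ∈ B ∪ C
12 ∉ (A \ (C ∪ B)) and 12 ∈ (B ∪ C), so 12 ∈ (A \ (C ∪ B)) △ (B ∪ C)
12 ∉ ((A \ (C ∪ B)) △ (B ∪ C))ᶜ since 12 ∈ ((A \ (C ∪ B)) △ (B ∪ C))
12 ∉ ((A \ (C ∪ B)) △ (B ∪ C))ᶜ and 12 ∉ B, so 12 ∉ ((A \ (C ∪ B)) △ (B ∪ C))ᶜ ∪ B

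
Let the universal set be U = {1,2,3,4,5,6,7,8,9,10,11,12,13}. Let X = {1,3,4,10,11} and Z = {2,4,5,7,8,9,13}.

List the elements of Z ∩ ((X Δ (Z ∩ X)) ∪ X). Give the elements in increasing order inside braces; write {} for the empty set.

{4}

Z ∩ X = {4}
X Δ (Z ∩ X) = {1,3,10,11}
(X Δ (Z ∩ X)) ∪ X = {1,3,4,10,11}
Z ∩ ((X Δ (Z ∩ X)) ∪ X) = {4}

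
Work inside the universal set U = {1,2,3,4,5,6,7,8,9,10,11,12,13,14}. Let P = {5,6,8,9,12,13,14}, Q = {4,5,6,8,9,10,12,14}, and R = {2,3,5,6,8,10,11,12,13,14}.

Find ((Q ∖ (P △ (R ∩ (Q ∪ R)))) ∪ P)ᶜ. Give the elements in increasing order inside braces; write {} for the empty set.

{1,2,3,7,10,11}

Q ∪ R = {2,3,4,5,6,8,9,10,11,12,13,14}
R ∩ (Q ∪ R) = {2,3,5,6,8,10,11,12,13,14}
P △ (R ∩ (Q ∪ R)) = {2,3,9,10,11}
Q ∖ (P △ (R ∩ (Q ∪ R))) = {4,5,6,8,12,14}
(Q ∖ (P △ (R ∩ (Q ∪ R)))) ∪ P = {4,5,6,8,9,12,13,14}
((Q ∖ (P △ (R ∩ (Q ∪ R)))) ∪ P)ᶜ = {1,2,3,7,10,11}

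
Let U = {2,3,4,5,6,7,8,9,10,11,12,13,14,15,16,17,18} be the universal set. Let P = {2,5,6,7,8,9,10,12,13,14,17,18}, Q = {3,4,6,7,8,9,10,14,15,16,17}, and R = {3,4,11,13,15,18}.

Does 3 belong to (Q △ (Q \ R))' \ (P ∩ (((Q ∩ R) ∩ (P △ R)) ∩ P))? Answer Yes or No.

No

3 ∈ Q and 3 ∈ R, so 3 ∉ Q \ R
3 ∈ Q and 3 ∉ (Q \ R), so 3 ∈ Q △ (Q \ R)
3 ∉ (Q △ (Q \ R))' since 3 ∈ (Q △ (Q \ R))
3 ∈ Q and 3 ∈ R, so 3 ∈ Q ∩ R
3 ∉ P and 3 ∈ R, so 3 ∈ P △ R
3 ∈ (Q ∩ R) and 3 ∈ (P △ R), so 3 ∈ (Q ∩ R) ∩ (P △ R)
3 ∈ ((Q ∩ R) ∩ (P △ R)) and 3 ∉ P, so 3 ∉ ((Q ∩ R) ∩ (P △ R)) ∩ P
3 ∉ P and 3 ∉ (((Q ∩ R) ∩ (P △ R)) ∩ P), so 3 ∉ P ∩ (((Q ∩ R) ∩ (P △ R)) ∩ P)
3 ∉ (Q △ (Q \ R))' and 3 ∉ (P ∩ (((Q ∩ R) ∩ (P △ R)) ∩ P)), so 3 ∉ (Q △ (Q \ R))' \ (P ∩ (((Q ∩ R) ∩ (P △ R)) ∩ P))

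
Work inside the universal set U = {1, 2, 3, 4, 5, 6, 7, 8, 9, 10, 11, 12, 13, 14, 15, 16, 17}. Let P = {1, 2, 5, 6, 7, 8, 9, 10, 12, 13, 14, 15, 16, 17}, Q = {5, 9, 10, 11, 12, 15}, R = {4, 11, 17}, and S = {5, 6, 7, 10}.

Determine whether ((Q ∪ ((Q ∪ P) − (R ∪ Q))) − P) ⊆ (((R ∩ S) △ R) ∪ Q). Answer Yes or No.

Q ∪ P = {1, 2, 5, 6, 7, 8, 9, 10, 11, 12, 13, 14, 15, 16, 17}
R ∪ Q = {4, 5, 9, 10, 11, 12, 15, 17}
(Q ∪ P) − (R ∪ Q) = {1, 2, 6, 7, 8, 13, 14, 16}
Q ∪ ((Q ∪ P) − (R ∪ Q)) = {1, 2, 5, 6, 7, 8, 9, 10, 11, 12, 13, 14, 15, 16}
(Q ∪ ((Q ∪ P) − (R ∪ Q))) − P = {11}
R ∩ S = {}
(R ∩ S) △ R = {4, 11, 17}
((R ∩ S) △ R) ∪ Q = {4, 5, 9, 10, 11, 12, 15, 17}
Every element of {11} is in {4, 5, 9, 10, 11, 12, 15, 17}, so (Q ∪ ((Q ∪ P) − (R ∪ Q))) − P ⊆ ((R ∩ S) △ R) ∪ Q.

Yes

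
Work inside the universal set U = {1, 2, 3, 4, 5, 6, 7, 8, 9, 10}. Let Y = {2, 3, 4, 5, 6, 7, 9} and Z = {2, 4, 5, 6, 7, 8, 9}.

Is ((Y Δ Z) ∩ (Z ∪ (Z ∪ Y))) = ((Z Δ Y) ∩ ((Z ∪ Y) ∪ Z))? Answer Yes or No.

Y Δ Z = {3, 8}
Z ∪ Y = {2, 3, 4, 5, 6, 7, 8, 9}
Z ∪ (Z ∪ Y) = {2, 3, 4, 5, 6, 7, 8, 9}
(Y Δ Z) ∩ (Z ∪ (Z ∪ Y)) = {3, 8}
Z Δ Y = {3, 8}
(Z ∪ Y) ∪ Z = {2, 3, 4, 5, 6, 7, 8, 9}
(Z Δ Y) ∩ ((Z ∪ Y) ∪ Z) = {3, 8}
Both equal {3, 8}, so (Y Δ Z) ∩ (Z ∪ (Z ∪ Y)) = (Z Δ Y) ∩ ((Z ∪ Y) ∪ Z).

Yes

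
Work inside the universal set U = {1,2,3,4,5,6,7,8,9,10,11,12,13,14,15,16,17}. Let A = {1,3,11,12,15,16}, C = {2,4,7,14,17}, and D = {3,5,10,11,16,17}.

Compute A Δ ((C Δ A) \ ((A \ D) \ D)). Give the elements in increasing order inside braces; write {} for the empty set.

{1,2,4,7,12,14,15,17}

C Δ A = {1,2,3,4,7,11,12,14,15,16,17}
A \ D = {1,12,15}
(A \ D) \ D = {1,12,15}
(C Δ A) \ ((A \ D) \ D) = {2,3,4,7,11,14,16,17}
A Δ ((C Δ A) \ ((A \ D) \ D)) = {1,2,4,7,12,14,15,17}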